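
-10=-10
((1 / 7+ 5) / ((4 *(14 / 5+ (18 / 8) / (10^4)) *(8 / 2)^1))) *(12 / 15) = 72000 / 784063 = 0.09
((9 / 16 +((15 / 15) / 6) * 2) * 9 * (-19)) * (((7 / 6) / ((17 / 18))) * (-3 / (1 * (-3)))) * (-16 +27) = -566181 / 272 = -2081.55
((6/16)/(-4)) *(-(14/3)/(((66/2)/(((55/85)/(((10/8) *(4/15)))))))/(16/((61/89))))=427/387328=0.00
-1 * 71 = -71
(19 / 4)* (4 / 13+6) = 779 / 26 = 29.96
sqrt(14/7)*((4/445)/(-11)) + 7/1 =7 -4*sqrt(2)/4895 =7.00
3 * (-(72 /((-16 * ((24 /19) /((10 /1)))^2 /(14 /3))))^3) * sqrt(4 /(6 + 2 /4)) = 5365455678.42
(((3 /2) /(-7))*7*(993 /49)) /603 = -331 /6566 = -0.05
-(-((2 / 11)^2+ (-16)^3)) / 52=-9531 / 121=-78.77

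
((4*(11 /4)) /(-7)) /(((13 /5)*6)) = -55 /546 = -0.10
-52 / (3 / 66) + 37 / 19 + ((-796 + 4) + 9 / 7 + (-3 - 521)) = -326750 / 133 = -2456.77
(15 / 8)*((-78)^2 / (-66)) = -172.84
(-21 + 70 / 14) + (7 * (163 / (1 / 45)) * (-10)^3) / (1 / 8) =-410760016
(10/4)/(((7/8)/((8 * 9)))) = 1440/7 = 205.71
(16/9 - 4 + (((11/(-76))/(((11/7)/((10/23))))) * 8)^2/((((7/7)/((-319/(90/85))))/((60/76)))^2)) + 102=3664501750982/620458281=5906.12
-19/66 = -0.29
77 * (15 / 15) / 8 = 77 / 8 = 9.62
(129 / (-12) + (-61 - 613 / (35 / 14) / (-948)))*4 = -338869 / 1185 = -285.97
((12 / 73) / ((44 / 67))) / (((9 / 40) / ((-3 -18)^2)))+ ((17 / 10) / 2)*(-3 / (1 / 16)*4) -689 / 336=438923137 / 1349040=325.36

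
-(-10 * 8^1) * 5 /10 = 40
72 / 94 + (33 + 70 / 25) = 8593 / 235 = 36.57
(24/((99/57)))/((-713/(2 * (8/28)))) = -608/54901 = -0.01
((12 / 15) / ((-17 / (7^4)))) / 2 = -4802 / 85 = -56.49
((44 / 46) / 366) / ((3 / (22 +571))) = 6523 / 12627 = 0.52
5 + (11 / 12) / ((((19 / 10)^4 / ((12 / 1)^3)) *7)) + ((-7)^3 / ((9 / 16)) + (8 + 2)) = -4740698191 / 8210223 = -577.41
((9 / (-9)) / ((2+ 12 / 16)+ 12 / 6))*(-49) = 10.32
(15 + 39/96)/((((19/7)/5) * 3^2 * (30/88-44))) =-11165/154584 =-0.07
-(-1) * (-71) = -71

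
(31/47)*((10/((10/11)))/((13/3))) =1023/611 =1.67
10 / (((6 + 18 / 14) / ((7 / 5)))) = 1.92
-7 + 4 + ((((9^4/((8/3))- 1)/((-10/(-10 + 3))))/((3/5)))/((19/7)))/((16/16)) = 1054.10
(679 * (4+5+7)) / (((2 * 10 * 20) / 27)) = 18333 / 25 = 733.32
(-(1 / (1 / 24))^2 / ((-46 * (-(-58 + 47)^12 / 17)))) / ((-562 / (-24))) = -58752 / 20283662598747823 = -0.00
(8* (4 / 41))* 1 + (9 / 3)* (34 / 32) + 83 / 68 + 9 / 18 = 5.69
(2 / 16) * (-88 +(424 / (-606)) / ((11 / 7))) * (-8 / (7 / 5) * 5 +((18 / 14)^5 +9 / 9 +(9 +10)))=2088351889 / 37345154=55.92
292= 292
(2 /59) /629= 2 /37111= 0.00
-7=-7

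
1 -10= -9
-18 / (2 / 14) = -126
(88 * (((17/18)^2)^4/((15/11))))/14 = 2.92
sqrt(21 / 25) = sqrt(21) / 5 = 0.92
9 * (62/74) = 279/37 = 7.54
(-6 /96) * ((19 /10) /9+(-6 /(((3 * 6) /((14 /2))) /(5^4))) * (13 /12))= 98.73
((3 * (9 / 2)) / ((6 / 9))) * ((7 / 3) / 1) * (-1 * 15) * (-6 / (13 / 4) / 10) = 1701 / 13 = 130.85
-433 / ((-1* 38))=433 / 38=11.39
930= 930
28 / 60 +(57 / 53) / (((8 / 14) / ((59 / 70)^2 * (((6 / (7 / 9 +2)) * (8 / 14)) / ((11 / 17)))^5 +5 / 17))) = 1739920051702425198047311 / 50014709994723632812500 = 34.79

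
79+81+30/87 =4650/29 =160.34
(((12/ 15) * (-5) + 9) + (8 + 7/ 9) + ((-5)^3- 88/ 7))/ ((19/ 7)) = -7799/ 171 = -45.61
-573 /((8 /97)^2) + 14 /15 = -80869459 /960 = -84239.02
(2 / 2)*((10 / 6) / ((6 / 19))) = 95 / 18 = 5.28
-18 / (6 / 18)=-54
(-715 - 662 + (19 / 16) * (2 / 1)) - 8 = -1382.62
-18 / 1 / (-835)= 18 / 835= 0.02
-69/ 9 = -23/ 3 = -7.67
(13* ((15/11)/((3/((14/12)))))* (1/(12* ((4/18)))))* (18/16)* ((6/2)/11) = 12285/15488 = 0.79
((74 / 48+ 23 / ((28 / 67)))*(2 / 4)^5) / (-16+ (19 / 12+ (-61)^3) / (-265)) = 2518825 / 1197447104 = 0.00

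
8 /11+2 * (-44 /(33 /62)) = -5432 /33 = -164.61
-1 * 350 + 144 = -206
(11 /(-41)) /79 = -11 /3239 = -0.00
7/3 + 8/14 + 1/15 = 2.97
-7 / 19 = -0.37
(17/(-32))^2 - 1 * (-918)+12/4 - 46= 896289/1024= 875.28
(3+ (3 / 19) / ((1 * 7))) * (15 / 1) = 6030 / 133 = 45.34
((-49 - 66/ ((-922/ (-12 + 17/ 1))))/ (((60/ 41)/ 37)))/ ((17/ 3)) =-8504302/ 39185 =-217.03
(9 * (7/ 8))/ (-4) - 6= -255/ 32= -7.97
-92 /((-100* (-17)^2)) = 0.00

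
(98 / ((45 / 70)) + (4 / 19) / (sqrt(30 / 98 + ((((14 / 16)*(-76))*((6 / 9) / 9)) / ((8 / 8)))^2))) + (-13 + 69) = 208.49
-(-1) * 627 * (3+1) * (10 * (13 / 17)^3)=55100760 / 4913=11215.30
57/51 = 19/17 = 1.12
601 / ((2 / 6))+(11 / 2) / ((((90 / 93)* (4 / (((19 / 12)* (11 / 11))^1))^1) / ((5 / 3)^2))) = 9379147 / 5184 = 1809.25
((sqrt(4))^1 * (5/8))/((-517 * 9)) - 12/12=-18617/18612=-1.00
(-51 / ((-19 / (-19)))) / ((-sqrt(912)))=17 * sqrt(57) / 76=1.69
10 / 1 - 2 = 8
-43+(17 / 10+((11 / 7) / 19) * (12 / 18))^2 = -39.92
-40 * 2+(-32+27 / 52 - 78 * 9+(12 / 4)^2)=-41833 / 52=-804.48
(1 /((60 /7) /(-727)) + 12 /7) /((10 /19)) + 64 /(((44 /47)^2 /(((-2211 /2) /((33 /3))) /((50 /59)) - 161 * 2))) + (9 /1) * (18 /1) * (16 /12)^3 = -3247183361 /101640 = -31947.89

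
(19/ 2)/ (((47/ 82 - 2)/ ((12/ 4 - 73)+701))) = -491549/ 117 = -4201.27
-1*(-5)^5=3125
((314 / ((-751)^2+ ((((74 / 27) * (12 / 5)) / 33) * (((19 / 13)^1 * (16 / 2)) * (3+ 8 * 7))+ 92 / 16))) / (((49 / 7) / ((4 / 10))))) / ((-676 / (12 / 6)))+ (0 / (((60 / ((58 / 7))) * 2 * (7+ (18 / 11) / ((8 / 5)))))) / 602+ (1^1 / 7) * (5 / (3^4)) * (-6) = -809032655282 / 15290689990797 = -0.05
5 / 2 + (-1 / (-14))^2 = 2.51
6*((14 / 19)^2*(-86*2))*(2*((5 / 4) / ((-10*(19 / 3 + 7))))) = 18963 / 1805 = 10.51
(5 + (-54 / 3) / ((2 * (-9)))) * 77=462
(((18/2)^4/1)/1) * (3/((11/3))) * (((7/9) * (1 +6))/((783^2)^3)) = 0.00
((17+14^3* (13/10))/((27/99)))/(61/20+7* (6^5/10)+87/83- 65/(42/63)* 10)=65447492/22272045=2.94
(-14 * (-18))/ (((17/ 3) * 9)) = 84/ 17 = 4.94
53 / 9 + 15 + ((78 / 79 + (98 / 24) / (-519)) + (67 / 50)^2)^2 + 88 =689052742242407029 / 5910053909765625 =116.59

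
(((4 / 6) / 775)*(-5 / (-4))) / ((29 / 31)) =1 / 870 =0.00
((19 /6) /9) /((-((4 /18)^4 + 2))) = -4617 /26276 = -0.18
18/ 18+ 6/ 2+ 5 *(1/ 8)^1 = 37/ 8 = 4.62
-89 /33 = -2.70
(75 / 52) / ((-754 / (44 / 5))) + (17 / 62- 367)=-55719576 / 151931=-366.74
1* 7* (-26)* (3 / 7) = -78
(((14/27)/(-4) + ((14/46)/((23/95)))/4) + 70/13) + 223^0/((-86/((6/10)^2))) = 5.57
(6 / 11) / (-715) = -6 / 7865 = -0.00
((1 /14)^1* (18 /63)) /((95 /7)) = 1 /665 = 0.00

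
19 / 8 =2.38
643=643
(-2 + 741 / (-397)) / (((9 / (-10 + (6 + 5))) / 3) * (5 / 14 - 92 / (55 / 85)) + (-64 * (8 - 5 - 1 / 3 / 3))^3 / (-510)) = -43943719050 / 136009305315391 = -0.00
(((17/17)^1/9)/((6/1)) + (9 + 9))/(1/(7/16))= 6811/864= 7.88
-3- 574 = -577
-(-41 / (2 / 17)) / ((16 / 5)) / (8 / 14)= 24395 / 128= 190.59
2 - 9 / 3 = -1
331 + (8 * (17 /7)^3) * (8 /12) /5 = 1781603 /5145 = 346.28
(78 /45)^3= 17576 /3375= 5.21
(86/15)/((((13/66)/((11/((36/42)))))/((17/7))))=176902/195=907.19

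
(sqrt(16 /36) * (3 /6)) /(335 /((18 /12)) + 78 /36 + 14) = 2 /1437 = 0.00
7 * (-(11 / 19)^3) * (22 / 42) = -0.71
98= 98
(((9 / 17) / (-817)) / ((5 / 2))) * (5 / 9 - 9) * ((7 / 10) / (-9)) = -28 / 164475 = -0.00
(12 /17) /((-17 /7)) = -84 /289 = -0.29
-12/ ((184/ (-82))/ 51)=6273/ 23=272.74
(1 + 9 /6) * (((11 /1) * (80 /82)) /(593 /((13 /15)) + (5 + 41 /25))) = 357500 /9205853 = 0.04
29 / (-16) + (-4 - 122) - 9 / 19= -38999 / 304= -128.29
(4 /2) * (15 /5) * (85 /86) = 255 /43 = 5.93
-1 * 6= -6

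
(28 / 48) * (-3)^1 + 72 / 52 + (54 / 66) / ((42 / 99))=569 / 364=1.56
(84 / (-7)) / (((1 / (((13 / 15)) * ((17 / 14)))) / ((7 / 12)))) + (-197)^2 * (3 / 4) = 1745963 / 60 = 29099.38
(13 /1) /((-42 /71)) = -923 /42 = -21.98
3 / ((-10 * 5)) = -3 / 50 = -0.06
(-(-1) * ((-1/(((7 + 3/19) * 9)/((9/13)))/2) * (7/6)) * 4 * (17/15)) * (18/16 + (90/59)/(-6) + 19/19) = -117439/2208960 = -0.05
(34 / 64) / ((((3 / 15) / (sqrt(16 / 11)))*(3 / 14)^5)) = 5714380*sqrt(11) / 2673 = 7090.33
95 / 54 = 1.76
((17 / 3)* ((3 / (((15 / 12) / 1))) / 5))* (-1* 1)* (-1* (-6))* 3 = -1224 / 25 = -48.96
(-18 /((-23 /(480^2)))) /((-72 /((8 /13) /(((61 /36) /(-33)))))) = 547430400 /18239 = 30014.28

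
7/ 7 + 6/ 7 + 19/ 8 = 4.23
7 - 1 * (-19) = 26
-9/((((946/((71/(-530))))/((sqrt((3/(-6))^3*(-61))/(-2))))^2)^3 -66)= -261686974902052509/520537438905804200596415211029363614934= -0.00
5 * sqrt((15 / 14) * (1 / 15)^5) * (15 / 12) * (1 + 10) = 11 * sqrt(14) / 504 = 0.08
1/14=0.07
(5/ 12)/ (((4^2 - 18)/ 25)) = -125/ 24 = -5.21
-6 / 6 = -1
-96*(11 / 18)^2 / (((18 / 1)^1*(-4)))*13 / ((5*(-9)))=-1573 / 10935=-0.14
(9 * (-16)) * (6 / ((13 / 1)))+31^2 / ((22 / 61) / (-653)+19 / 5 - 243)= -43649454937 / 619324914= -70.48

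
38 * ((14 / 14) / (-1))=-38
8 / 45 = 0.18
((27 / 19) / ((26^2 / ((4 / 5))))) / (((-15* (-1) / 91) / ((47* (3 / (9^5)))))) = 329 / 13504725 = 0.00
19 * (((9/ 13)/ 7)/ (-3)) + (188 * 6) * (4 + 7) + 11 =1130072/ 91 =12418.37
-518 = -518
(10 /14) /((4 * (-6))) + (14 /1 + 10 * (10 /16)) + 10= 5077 /168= 30.22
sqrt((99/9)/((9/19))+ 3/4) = sqrt(863)/6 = 4.90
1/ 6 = 0.17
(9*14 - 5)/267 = 121/267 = 0.45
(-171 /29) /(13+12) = -171 /725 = -0.24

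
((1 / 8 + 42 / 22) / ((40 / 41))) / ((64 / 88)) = 7339 / 2560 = 2.87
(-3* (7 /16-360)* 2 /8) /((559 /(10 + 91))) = 1743159 /35776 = 48.72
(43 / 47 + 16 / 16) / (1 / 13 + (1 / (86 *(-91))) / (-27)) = 3803436 / 152797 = 24.89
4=4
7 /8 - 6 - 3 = -65 /8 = -8.12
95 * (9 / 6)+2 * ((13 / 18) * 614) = 18529 / 18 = 1029.39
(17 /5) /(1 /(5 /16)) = 17 /16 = 1.06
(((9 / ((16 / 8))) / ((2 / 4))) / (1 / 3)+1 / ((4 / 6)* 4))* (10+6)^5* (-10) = -287047680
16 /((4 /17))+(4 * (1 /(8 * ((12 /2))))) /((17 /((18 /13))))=30059 /442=68.01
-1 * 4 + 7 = 3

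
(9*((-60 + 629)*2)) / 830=5121 / 415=12.34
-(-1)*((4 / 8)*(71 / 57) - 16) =-1753 / 114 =-15.38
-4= -4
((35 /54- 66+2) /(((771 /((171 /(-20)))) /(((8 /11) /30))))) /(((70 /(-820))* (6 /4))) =-484538 /3642975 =-0.13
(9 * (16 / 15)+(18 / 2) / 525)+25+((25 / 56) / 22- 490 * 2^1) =-29117167 / 30800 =-945.36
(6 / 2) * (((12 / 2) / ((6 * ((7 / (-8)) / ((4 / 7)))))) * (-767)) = 1502.69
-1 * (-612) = 612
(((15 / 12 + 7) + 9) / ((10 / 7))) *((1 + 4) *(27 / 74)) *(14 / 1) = 91287 / 296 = 308.40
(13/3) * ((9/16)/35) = 0.07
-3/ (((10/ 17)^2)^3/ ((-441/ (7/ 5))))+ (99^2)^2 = 19216482200541/ 200000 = 96082411.00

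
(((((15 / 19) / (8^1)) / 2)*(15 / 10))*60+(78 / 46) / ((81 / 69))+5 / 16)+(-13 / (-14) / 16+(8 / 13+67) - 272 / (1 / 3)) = -369544543 / 497952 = -742.13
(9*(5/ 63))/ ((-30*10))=-1/ 420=-0.00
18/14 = 9/7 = 1.29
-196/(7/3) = -84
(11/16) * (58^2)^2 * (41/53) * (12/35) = 3827804772/1855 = 2063506.62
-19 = -19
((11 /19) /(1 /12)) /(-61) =-132 /1159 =-0.11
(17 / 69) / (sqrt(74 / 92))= 17 * sqrt(1702) / 2553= 0.27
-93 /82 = -1.13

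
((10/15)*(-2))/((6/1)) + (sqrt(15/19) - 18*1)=-164/9 + sqrt(285)/19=-17.33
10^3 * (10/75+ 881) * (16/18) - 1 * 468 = 21134564/27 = 782761.63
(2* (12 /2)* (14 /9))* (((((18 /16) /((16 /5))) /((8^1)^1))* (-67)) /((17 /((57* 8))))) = -400995 /272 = -1474.25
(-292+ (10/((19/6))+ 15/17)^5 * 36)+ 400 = 136635515498129544/3515706497843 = 38864.31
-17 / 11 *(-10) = 170 / 11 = 15.45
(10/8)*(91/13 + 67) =185/2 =92.50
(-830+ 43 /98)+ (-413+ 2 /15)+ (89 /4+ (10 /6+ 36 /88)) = -13131141 /10780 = -1218.10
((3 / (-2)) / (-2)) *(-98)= -147 / 2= -73.50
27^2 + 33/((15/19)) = 3854/5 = 770.80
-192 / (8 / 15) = -360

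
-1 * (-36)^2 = -1296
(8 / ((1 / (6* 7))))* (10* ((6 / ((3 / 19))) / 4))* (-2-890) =-28472640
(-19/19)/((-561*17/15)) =0.00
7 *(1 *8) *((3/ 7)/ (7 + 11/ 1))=4/ 3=1.33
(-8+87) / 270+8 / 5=511 / 270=1.89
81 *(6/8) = 243/4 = 60.75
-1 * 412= -412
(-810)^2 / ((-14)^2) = 164025 / 49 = 3347.45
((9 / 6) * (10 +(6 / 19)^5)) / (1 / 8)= 297225192 / 2476099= 120.04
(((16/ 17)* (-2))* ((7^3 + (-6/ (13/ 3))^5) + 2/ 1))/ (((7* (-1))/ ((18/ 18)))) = 4038608544/ 44183867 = 91.40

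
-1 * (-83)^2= -6889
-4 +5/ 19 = -71/ 19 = -3.74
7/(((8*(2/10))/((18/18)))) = 35/8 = 4.38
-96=-96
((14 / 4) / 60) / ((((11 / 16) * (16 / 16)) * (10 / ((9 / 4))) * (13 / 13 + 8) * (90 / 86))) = 301 / 148500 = 0.00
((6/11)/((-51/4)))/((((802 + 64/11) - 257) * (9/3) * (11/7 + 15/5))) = -7/1236036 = -0.00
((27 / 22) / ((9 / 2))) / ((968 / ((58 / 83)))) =87 / 441892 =0.00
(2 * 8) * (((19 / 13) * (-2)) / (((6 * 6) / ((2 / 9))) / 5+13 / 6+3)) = -18240 / 14651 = -1.24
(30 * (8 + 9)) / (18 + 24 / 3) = 255 / 13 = 19.62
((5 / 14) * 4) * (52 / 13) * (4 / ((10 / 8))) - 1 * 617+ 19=-4058 / 7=-579.71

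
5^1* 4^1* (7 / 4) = 35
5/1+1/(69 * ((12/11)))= 4151/828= 5.01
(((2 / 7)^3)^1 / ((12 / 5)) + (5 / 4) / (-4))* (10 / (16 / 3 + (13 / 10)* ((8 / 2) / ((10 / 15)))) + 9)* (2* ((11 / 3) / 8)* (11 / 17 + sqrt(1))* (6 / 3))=-8.92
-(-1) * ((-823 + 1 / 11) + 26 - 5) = -8821 / 11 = -801.91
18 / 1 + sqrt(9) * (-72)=-198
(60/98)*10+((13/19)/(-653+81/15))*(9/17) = 313733535/51247826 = 6.12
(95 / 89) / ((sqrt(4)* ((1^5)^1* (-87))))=-95 / 15486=-0.01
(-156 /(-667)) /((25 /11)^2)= 18876 /416875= 0.05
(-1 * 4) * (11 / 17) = -44 / 17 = -2.59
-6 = -6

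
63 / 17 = 3.71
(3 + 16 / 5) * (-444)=-13764 / 5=-2752.80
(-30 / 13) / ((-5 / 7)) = 42 / 13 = 3.23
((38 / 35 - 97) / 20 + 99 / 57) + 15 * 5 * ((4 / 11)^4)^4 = -1869368575809828465963 / 611131407185509741300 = -3.06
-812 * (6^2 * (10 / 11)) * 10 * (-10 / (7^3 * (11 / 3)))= 2113.00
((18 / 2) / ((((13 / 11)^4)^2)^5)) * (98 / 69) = 0.02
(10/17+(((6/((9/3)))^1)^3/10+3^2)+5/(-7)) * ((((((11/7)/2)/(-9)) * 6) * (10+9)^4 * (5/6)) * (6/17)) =-8251404436/42483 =-194228.38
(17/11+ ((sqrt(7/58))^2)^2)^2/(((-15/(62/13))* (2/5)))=-103304602399/53402544624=-1.93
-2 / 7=-0.29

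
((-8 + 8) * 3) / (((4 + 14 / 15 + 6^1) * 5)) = 0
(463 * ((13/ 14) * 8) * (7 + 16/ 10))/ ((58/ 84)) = 6211608/ 145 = 42838.68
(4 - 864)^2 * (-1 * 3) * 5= -11094000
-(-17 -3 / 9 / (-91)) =4640 / 273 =17.00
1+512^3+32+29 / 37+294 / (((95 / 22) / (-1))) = 471775193354 / 3515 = 134217693.70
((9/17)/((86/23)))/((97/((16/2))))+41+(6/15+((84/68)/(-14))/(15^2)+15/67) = 29669858183/712615350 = 41.64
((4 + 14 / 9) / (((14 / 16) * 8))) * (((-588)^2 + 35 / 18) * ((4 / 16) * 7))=155585675 / 324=480202.70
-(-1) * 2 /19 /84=1 /798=0.00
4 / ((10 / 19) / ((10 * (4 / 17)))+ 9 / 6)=304 / 131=2.32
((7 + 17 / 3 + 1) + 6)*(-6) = -118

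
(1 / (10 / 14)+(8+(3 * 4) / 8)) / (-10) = -109 / 100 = -1.09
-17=-17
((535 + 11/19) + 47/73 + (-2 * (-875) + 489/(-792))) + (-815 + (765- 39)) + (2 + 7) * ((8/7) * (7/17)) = 13699916143/6224856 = 2200.84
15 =15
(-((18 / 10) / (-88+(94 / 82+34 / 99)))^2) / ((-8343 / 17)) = 280083177 / 317504738389375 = 0.00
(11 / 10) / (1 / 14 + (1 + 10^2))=77 / 7075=0.01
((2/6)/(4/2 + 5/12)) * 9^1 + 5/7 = 1.96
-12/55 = -0.22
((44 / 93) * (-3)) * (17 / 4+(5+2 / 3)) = -1309 / 93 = -14.08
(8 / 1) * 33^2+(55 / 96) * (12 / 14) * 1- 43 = 970983 / 112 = 8669.49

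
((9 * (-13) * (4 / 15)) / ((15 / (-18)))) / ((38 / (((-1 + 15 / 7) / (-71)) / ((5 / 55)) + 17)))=3912948 / 236075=16.58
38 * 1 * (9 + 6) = 570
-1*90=-90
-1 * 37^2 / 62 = -1369 / 62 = -22.08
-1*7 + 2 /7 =-47 /7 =-6.71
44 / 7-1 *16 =-68 / 7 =-9.71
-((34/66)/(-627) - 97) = 2007044/20691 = 97.00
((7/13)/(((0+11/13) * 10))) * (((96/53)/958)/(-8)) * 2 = -0.00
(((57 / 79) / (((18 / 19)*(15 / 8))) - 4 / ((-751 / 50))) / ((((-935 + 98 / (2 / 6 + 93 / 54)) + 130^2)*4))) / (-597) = -16607857 / 944320689031365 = -0.00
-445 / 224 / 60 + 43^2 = 4970023 / 2688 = 1848.97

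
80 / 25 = 16 / 5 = 3.20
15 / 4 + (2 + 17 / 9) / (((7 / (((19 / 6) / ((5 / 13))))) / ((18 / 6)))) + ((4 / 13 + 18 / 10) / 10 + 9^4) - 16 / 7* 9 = 537109337 / 81900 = 6558.11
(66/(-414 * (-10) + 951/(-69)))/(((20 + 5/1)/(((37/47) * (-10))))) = -112332/22302205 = -0.01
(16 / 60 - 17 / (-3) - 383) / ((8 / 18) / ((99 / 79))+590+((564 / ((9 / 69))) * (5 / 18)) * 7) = -209979 / 5010835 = -0.04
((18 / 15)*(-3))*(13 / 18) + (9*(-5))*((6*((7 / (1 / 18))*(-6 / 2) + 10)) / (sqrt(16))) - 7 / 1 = 124152 / 5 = 24830.40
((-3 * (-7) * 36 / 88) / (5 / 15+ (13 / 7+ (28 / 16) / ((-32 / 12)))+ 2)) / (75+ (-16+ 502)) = 21168 / 4885375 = 0.00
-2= -2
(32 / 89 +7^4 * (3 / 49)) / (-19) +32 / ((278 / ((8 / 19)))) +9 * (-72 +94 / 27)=-624.37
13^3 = 2197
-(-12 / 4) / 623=3 / 623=0.00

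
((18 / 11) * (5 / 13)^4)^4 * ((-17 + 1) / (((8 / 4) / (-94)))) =12045585937500000000 / 9742364575050936052081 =0.00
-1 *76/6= -38/3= -12.67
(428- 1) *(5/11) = 2135/11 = 194.09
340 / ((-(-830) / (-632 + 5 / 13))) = -279174 / 1079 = -258.73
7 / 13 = 0.54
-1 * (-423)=423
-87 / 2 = -43.50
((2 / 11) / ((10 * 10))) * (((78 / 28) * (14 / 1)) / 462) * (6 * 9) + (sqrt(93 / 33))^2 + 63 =2787751 / 42350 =65.83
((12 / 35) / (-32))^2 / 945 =1 / 8232000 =0.00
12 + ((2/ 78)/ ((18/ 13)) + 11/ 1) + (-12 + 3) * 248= -119285/ 54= -2208.98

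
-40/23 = -1.74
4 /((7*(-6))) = -2 /21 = -0.10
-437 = -437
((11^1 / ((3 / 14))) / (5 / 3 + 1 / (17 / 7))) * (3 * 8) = 31416 / 53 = 592.75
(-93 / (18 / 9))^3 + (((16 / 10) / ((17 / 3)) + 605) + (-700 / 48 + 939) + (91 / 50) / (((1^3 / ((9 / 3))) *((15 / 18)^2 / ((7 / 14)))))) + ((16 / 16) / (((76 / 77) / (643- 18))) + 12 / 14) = -3336453036727 / 33915000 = -98376.91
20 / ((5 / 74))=296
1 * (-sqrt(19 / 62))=-sqrt(1178) / 62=-0.55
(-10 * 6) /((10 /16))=-96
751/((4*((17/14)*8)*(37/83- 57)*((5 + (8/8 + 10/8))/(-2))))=0.09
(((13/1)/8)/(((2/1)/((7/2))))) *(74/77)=481/176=2.73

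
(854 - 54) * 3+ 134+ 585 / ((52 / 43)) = 12071 / 4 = 3017.75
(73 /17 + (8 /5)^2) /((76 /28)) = 20391 /8075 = 2.53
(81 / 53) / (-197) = -81 / 10441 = -0.01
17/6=2.83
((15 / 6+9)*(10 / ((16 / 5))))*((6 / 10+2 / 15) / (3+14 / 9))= 3795 / 656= 5.79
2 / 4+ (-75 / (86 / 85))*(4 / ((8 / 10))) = -15916 / 43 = -370.14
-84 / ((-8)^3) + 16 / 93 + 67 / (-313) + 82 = 305982809 / 3725952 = 82.12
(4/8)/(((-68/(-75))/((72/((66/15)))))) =3375/374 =9.02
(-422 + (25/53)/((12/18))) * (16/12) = -89314/159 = -561.72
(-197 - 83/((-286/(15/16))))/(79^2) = -900227/28558816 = -0.03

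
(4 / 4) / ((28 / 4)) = 1 / 7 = 0.14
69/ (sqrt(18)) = 23 * sqrt(2)/ 2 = 16.26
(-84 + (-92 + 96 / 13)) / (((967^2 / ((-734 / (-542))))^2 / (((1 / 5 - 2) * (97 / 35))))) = 0.00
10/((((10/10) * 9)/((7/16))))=35/72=0.49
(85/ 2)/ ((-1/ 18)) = -765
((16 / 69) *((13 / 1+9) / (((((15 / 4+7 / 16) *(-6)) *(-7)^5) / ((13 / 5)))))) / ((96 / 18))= 2288 / 388493805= 0.00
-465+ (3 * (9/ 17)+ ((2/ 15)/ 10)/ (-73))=-43132067/ 93075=-463.41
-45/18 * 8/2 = -10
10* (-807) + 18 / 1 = -8052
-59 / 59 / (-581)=1 / 581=0.00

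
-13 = -13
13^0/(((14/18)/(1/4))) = 9/28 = 0.32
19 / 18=1.06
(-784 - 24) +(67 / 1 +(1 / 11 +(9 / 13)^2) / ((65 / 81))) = -17890575 / 24167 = -740.29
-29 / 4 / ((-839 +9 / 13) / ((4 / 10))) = 377 / 108980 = 0.00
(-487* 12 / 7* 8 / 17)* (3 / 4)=-35064 / 119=-294.66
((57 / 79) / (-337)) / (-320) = 57 / 8519360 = 0.00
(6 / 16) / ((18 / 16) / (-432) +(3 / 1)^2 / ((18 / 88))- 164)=-144 / 46081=-0.00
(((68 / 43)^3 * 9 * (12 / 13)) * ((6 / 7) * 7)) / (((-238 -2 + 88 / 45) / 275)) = -315178776000 / 1383978349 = -227.73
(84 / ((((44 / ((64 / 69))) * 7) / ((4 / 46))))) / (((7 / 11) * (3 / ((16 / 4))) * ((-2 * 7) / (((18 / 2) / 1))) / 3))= -2304 / 25921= -0.09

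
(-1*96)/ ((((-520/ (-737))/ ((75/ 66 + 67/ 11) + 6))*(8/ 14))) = -409437/ 130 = -3149.52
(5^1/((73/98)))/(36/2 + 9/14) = 0.36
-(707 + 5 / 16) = -11317 / 16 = -707.31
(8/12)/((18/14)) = 14/27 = 0.52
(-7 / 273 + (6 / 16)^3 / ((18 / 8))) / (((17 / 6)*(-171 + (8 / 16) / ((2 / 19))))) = 11 / 2351440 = 0.00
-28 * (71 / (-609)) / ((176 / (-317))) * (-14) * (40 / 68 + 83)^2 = 10969979321 / 19074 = 575127.36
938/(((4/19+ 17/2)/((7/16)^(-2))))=1303552/2317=562.60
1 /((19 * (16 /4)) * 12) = 1 /912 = 0.00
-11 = -11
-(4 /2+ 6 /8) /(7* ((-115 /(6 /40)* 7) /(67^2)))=148137 /450800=0.33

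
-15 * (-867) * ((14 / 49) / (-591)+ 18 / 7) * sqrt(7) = 46107060 * sqrt(7) / 1379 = 88461.07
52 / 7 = 7.43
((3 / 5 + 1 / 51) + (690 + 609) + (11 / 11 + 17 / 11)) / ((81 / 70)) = 51136022 / 45441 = 1125.33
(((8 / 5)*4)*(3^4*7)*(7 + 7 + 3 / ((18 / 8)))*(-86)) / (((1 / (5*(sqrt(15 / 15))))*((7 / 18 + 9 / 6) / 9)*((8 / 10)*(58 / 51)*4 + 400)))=-259553160 / 919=-282429.99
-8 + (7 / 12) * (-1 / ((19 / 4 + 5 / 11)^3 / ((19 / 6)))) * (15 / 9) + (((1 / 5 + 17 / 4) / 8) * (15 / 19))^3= -578422985344308739 / 72875399573569536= -7.94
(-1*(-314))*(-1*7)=-2198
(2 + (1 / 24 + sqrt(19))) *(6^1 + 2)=49 / 3 + 8 *sqrt(19)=51.20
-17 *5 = -85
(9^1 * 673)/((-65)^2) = 6057/4225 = 1.43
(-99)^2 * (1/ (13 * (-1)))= -9801/ 13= -753.92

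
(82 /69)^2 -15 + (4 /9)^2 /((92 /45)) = -64231 /4761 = -13.49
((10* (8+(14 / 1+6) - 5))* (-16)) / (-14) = 1840 / 7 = 262.86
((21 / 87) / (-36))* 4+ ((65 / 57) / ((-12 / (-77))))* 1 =144613 / 19836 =7.29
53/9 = 5.89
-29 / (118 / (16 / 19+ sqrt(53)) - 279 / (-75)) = 622601725 / 3145140127 - 772088750 * sqrt(53) / 3145140127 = -1.59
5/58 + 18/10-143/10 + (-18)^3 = -169488/29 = -5844.41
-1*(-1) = 1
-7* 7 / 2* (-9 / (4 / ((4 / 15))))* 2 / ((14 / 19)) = 399 / 10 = 39.90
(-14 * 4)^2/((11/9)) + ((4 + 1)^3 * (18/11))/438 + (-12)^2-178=2033425/803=2532.29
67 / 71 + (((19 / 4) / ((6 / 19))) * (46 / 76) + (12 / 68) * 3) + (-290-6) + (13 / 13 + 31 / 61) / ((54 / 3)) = -3025245947 / 10602288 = -285.34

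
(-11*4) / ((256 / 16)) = -11 / 4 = -2.75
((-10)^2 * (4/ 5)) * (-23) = -1840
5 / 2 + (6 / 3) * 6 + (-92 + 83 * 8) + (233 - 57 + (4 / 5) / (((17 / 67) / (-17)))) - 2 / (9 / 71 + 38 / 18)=1012449 / 1430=708.01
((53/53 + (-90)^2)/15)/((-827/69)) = -186323/4135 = -45.06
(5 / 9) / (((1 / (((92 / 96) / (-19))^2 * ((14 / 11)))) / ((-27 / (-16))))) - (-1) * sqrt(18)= 18515 / 6099456+3 * sqrt(2)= 4.25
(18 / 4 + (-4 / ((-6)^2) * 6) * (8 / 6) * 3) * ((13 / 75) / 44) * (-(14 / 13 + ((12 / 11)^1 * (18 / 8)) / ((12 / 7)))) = -0.02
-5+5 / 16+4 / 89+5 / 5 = -5187 / 1424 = -3.64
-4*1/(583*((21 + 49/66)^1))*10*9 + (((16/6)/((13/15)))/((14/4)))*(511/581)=12224192/16412669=0.74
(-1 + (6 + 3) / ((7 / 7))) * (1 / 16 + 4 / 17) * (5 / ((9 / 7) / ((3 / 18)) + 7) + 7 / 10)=5103 / 2060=2.48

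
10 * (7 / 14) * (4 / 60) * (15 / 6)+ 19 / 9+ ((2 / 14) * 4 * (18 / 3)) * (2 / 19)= 7913 / 2394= 3.31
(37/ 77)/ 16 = 37/ 1232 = 0.03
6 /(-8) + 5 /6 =1 /12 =0.08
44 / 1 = 44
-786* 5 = -3930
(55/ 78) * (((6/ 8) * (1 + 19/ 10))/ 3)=319/ 624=0.51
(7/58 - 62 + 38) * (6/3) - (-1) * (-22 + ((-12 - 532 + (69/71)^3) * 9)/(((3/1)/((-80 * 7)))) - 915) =9459732431662/10379419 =911393.25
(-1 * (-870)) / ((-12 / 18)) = -1305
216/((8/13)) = 351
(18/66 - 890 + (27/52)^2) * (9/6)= -79368087/59488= -1334.19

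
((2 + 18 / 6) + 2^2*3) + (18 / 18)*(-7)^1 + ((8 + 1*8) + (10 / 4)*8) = 46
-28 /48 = -7 /12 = -0.58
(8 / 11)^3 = 512 / 1331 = 0.38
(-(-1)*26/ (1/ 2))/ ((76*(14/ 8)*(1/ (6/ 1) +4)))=312/ 3325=0.09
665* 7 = 4655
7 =7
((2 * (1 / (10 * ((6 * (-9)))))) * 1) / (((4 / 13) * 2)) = -13 / 2160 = -0.01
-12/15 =-4/5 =-0.80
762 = 762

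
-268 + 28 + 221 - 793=-812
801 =801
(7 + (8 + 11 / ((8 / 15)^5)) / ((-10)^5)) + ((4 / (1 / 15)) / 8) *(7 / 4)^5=426296984731 / 3276800000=130.10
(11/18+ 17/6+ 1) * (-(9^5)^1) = -262440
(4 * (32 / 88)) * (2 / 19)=32 / 209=0.15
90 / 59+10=680 / 59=11.53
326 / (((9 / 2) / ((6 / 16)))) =163 / 6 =27.17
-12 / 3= -4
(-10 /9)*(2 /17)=-0.13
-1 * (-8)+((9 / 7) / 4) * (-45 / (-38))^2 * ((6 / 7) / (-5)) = 1121161 / 141512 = 7.92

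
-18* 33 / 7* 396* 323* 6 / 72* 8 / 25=-50651568 / 175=-289437.53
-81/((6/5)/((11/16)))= -1485/32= -46.41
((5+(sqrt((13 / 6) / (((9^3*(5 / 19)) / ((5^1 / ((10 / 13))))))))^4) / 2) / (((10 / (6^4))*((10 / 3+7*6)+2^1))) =9576248521 / 1397493000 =6.85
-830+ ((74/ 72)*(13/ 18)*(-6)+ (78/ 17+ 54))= -1424489/ 1836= -775.87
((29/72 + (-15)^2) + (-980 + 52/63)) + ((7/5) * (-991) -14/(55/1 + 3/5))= -750097867/350280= -2141.42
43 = 43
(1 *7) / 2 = 7 / 2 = 3.50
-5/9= -0.56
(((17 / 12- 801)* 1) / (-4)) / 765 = 1919 / 7344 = 0.26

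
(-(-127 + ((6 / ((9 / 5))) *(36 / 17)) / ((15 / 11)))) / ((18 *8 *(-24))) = -2071 / 58752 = -0.04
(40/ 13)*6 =18.46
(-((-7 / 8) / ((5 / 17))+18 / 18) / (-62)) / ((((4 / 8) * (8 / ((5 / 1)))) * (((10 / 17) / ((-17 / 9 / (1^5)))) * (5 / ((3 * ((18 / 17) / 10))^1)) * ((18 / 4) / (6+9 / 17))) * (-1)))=-2923 / 248000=-0.01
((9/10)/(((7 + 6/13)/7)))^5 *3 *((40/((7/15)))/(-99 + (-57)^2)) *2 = 7520096762451/107341753212500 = 0.07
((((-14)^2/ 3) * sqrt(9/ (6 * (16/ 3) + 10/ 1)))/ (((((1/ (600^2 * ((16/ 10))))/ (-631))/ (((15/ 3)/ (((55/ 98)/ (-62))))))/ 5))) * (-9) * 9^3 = -338077626647040000 * sqrt(42)/ 11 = -199181221293873620.74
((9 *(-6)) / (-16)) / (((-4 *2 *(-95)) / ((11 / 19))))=0.00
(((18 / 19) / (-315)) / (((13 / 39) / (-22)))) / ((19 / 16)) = 2112 / 12635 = 0.17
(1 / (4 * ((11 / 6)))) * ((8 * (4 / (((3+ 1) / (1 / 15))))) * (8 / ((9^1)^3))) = 32 / 40095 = 0.00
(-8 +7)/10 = -0.10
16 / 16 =1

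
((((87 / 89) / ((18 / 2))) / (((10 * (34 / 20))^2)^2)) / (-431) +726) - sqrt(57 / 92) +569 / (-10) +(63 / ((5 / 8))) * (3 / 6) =13830727062305 / 19222692234 - sqrt(1311) / 46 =718.71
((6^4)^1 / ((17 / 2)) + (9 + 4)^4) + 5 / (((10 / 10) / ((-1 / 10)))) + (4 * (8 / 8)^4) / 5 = 4881341 / 170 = 28713.77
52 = 52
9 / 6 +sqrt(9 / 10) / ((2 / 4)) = 3 / 2 +3 * sqrt(10) / 5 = 3.40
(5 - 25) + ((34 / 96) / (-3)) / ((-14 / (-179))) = -43363 / 2016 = -21.51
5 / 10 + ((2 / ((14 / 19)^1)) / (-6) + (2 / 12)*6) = 1.05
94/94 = 1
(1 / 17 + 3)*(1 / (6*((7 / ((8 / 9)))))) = 208 / 3213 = 0.06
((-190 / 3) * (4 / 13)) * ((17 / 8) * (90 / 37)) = -48450 / 481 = -100.73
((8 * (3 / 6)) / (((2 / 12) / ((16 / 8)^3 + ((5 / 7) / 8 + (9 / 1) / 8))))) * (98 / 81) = 2408 / 9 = 267.56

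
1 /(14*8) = 0.01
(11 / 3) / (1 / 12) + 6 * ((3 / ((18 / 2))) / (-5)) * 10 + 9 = 49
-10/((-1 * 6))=5/3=1.67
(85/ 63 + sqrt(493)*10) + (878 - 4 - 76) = 10*sqrt(493) + 50359/ 63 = 1021.39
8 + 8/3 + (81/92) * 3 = 3673/276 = 13.31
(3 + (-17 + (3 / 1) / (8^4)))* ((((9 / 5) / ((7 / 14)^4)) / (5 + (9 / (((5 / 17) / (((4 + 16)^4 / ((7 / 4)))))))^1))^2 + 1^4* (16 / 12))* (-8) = 549806189338604662493 / 3681930498059760000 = 149.33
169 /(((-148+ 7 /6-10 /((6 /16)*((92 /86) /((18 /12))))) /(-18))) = 419796 /25423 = 16.51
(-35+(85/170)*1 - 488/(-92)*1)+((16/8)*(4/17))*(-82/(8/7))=-49235/782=-62.96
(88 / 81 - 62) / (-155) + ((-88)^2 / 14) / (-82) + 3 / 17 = -378327319 / 61255845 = -6.18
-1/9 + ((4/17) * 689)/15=8183/765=10.70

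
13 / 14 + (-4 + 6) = 41 / 14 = 2.93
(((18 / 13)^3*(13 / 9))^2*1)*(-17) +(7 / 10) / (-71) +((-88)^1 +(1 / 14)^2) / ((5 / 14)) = -35226544853 / 70974085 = -496.33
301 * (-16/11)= -4816/11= -437.82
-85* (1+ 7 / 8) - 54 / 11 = -14457 / 88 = -164.28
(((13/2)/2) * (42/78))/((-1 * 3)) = -7/12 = -0.58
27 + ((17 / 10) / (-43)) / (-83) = 963647 / 35690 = 27.00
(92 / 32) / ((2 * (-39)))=-23 / 624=-0.04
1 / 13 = 0.08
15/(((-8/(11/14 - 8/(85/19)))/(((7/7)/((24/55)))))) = 65615/15232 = 4.31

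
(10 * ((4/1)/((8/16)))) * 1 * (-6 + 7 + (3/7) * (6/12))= 680/7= 97.14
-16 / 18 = -8 / 9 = -0.89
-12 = -12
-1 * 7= -7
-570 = -570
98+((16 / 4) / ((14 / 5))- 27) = 72.43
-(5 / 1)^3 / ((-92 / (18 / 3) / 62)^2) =-1081125 / 529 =-2043.71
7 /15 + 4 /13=0.77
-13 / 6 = -2.17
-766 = -766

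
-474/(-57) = 158/19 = 8.32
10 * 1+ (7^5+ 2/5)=84087/5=16817.40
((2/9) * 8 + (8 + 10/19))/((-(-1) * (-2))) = -881/171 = -5.15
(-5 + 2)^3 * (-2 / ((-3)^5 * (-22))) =1 / 99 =0.01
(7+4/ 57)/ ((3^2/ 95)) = 2015/ 27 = 74.63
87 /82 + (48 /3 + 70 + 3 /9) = 21499 /246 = 87.39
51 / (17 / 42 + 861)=2142 / 36179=0.06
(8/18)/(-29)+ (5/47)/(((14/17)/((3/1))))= 63923/171738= 0.37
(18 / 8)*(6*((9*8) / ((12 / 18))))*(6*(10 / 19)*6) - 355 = 518135 / 19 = 27270.26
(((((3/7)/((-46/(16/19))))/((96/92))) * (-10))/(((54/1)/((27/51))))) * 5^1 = 25/6783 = 0.00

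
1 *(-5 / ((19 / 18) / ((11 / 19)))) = -990 / 361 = -2.74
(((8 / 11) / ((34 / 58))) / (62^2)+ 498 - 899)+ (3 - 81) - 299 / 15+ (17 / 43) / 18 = -346975714949 / 695466090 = -498.91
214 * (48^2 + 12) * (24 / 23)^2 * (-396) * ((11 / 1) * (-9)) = 11191935338496 / 529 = 21156777577.50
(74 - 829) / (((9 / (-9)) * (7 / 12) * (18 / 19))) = 28690 / 21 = 1366.19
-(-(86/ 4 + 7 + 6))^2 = -4761/ 4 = -1190.25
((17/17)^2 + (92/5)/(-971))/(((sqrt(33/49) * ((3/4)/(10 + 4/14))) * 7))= 13856 * sqrt(33)/33985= 2.34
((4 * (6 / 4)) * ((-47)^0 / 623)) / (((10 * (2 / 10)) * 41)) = 3 / 25543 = 0.00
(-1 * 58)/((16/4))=-29/2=-14.50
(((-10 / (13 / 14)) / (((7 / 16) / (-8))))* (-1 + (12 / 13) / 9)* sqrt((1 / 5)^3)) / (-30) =1792* sqrt(5) / 7605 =0.53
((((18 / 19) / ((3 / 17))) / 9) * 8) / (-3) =-1.59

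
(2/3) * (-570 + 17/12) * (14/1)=-47761/9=-5306.78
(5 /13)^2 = 25 /169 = 0.15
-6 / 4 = -3 / 2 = -1.50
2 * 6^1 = 12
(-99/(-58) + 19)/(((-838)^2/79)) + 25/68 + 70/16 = 410685181/86551573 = 4.74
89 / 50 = 1.78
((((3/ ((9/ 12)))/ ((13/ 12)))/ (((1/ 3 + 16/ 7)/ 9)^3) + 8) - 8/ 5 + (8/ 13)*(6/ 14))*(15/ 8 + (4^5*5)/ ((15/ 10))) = 373463463503/ 698775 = 534454.53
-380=-380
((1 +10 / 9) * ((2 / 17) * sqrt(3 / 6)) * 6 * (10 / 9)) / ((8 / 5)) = 475 * sqrt(2) / 918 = 0.73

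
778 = 778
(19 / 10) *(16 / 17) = 152 / 85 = 1.79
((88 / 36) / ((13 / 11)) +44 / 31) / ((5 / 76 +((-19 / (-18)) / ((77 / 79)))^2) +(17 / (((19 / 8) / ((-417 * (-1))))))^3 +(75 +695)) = 2314969601175 / 17650882435902216740252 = 0.00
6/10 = 3/5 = 0.60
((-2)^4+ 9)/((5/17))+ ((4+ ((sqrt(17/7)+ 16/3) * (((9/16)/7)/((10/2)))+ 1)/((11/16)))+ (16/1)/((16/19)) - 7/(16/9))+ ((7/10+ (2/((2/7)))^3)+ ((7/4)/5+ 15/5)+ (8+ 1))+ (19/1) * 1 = 9 * sqrt(119)/2695+ 2961061/6160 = 480.73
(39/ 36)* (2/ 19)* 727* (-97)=-916747/ 114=-8041.64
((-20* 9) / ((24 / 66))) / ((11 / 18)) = -810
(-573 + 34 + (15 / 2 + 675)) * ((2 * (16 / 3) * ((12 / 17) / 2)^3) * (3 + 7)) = 3306240 / 4913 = 672.96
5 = 5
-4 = -4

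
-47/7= -6.71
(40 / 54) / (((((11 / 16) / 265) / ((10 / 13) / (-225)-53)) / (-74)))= 1119889.07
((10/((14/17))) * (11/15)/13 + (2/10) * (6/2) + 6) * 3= 9944/455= 21.85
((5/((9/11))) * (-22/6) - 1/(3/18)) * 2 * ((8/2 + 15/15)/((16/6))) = -3835/36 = -106.53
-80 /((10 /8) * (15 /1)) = -64 /15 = -4.27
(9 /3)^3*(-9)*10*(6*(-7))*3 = 306180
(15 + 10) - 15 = 10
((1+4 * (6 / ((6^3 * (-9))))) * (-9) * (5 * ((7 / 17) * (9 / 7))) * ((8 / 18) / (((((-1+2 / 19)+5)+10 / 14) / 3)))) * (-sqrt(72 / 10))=85120 * sqrt(5) / 10897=17.47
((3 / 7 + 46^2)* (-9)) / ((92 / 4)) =-133335 / 161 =-828.17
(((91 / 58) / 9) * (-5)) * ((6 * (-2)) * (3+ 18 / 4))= 2275 / 29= 78.45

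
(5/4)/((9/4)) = 5/9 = 0.56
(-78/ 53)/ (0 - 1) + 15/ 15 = 131/ 53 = 2.47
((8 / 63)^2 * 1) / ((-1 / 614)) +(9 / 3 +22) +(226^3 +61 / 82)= 3756824130895 / 325458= 11543191.84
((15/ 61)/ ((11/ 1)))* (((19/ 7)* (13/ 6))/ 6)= 1235/ 56364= 0.02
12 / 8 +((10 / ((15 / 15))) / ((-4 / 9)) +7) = -14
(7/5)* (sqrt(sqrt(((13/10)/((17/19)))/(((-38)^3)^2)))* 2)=7* 1615^(3/4)* 26^(1/4)/306850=0.01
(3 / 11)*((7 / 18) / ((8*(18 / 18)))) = 7 / 528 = 0.01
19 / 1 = 19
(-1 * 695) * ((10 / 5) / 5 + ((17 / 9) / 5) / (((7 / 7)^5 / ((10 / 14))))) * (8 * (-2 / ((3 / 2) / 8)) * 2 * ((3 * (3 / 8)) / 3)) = 1877056 / 63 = 29794.54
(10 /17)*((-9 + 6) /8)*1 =-15 /68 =-0.22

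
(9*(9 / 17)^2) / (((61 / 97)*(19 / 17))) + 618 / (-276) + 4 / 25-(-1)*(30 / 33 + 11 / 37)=25048800289 / 9221989150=2.72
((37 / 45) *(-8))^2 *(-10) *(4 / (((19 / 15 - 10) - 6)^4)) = -87616000 / 2385443281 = -0.04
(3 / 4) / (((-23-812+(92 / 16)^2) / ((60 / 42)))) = -40 / 29939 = -0.00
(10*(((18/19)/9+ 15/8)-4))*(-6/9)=13.46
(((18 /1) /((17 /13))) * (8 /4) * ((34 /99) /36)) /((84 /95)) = 1235 /4158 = 0.30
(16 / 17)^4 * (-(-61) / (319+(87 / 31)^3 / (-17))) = 59547680768 / 395246158085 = 0.15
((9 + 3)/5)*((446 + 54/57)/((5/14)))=1426656/475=3003.49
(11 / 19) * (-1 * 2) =-22 / 19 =-1.16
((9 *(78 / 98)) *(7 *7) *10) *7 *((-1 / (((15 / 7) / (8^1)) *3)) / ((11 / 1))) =-30576 / 11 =-2779.64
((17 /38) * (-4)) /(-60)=17 /570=0.03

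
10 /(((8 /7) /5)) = 175 /4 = 43.75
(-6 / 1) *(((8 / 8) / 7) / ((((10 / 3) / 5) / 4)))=-36 / 7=-5.14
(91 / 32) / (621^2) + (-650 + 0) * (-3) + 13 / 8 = 24084051823 / 12340512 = 1951.63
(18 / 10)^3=5.83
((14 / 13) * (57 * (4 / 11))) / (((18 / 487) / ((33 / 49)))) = 37012 / 91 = 406.73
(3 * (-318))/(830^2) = -477/344450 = -0.00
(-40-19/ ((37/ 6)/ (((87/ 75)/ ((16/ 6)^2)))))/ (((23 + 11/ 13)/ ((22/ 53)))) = -171439411/ 243164000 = -0.71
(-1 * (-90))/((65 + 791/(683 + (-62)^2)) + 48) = 203715/256171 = 0.80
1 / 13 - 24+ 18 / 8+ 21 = -35 / 52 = -0.67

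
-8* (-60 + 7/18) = 4292/9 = 476.89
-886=-886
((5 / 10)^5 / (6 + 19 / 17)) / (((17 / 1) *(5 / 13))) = 13 / 19360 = 0.00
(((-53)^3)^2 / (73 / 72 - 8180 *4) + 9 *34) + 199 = -1594644338953 / 2355767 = -676910.89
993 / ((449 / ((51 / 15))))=16881 / 2245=7.52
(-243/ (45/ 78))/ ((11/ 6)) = -12636/ 55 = -229.75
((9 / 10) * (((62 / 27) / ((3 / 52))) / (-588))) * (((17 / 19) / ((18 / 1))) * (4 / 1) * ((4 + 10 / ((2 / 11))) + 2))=-835822 / 1131165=-0.74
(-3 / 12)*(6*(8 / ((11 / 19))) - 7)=-835 / 44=-18.98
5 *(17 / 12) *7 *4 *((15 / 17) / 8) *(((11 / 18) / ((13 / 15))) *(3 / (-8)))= -9625 / 1664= -5.78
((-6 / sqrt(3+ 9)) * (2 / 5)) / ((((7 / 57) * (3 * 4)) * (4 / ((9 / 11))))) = -171 * sqrt(3) / 3080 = -0.10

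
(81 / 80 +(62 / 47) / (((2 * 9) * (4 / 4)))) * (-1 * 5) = -36743 / 6768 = -5.43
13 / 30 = 0.43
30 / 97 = 0.31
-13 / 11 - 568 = -6261 / 11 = -569.18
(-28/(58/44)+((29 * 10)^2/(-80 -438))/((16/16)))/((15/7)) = -1378994/16095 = -85.68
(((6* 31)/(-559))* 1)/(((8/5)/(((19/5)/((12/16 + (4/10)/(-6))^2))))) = -1590300/939679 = -1.69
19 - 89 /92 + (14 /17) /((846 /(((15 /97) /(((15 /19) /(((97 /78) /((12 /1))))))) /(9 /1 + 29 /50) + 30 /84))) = 167149653683 /9269119899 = 18.03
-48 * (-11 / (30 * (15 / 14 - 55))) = -1232 / 3775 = -0.33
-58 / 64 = -29 / 32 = -0.91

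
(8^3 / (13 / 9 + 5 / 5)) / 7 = 2304 / 77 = 29.92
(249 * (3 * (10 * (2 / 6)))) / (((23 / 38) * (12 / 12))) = 94620 / 23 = 4113.91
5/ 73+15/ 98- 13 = -12.78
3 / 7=0.43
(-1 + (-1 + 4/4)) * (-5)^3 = 125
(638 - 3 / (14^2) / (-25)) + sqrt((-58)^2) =3410403 / 4900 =696.00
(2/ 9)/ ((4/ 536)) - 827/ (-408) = 38929/ 1224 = 31.80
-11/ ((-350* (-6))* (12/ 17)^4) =-918731/ 43545600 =-0.02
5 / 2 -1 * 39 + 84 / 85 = -6037 / 170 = -35.51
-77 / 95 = -0.81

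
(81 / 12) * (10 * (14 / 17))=945 / 17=55.59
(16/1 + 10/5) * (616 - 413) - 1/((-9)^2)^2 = 23973893/6561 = 3654.00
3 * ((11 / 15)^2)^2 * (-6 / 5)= -1.04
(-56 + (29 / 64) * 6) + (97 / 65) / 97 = -110793 / 2080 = -53.27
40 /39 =1.03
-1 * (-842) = 842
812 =812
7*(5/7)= 5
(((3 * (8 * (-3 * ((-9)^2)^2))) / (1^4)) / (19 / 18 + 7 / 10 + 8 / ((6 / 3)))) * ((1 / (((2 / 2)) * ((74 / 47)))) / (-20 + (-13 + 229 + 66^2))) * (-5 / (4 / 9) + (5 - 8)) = 7118652195 / 43621816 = 163.19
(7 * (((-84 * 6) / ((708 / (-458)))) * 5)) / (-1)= -673260 / 59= -11411.19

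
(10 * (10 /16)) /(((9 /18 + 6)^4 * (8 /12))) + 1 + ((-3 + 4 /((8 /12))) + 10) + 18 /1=914102 /28561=32.01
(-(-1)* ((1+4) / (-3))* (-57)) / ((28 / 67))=6365 / 28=227.32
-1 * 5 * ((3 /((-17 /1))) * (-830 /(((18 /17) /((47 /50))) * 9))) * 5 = -19505 /54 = -361.20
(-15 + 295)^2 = 78400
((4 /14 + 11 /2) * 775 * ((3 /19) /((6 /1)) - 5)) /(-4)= 1694925 /304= 5575.41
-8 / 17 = -0.47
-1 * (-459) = 459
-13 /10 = -1.30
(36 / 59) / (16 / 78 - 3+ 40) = 0.02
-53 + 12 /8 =-103 /2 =-51.50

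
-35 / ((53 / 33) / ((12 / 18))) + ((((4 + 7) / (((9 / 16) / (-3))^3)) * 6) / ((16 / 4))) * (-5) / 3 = 5949130 / 1431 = 4157.32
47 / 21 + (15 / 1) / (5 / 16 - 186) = 134597 / 62391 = 2.16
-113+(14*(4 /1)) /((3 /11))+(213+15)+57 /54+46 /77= 446273 /1386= 321.99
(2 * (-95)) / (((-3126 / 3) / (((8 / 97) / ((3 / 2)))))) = 1520 / 151611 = 0.01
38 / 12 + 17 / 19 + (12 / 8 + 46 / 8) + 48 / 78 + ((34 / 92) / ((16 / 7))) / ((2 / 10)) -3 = 5309351 / 545376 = 9.74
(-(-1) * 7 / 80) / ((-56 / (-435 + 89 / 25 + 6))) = 2659 / 4000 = 0.66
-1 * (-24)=24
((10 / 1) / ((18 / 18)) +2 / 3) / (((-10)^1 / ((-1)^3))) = 16 / 15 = 1.07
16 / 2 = 8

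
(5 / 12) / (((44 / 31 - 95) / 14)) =-1085 / 17406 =-0.06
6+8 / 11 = 74 / 11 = 6.73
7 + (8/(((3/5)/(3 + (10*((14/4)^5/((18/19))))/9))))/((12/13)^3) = 17636541697/1679616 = 10500.34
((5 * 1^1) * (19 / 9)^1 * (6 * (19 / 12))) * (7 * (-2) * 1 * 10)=-126350 / 9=-14038.89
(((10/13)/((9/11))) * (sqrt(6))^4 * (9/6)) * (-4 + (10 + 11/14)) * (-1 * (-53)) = 1661550/91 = 18258.79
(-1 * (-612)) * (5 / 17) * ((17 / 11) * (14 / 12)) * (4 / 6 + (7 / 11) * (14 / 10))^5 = 2975.24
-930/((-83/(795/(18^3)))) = 41075/26892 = 1.53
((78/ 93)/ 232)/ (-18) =-13/ 64728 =-0.00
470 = 470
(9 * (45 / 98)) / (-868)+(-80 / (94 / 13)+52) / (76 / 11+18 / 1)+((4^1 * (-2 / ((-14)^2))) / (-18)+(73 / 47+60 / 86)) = 824945342471 / 211970386152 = 3.89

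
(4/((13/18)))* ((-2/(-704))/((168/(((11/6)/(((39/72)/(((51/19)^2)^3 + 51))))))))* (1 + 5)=44990162397/55655277223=0.81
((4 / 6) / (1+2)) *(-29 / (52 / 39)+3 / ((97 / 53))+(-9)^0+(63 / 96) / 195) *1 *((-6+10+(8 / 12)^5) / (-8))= 967635371 / 441249120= 2.19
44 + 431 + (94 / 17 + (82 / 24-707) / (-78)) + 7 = 496.55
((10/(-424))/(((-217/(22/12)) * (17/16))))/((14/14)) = 110/586551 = 0.00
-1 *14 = -14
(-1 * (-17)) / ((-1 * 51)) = -1 / 3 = -0.33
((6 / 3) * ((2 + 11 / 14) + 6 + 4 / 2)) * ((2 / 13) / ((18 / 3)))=151 / 273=0.55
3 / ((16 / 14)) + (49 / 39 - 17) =-4093 / 312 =-13.12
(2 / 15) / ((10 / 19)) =0.25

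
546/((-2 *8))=-273/8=-34.12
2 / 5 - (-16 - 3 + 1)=92 / 5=18.40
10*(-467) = -4670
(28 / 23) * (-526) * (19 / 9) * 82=-110851.32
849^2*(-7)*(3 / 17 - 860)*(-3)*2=-442509825114 / 17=-26029989712.59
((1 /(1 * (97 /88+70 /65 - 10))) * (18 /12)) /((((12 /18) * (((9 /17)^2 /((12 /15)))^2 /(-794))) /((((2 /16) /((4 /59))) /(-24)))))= -279752670769 /1956708900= -142.97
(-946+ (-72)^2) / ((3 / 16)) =67808 / 3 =22602.67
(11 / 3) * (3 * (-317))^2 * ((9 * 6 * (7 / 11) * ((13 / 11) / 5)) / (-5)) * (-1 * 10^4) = 592563535200 / 11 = 53869412290.91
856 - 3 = 853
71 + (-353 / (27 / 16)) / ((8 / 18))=-1199 / 3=-399.67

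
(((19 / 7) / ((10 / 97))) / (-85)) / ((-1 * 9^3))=1843 / 4337550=0.00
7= 7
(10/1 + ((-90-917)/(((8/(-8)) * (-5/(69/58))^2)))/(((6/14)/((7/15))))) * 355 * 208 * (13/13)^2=111895094324/21025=5322002.11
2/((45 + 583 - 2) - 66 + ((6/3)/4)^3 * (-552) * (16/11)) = 11/2528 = 0.00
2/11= 0.18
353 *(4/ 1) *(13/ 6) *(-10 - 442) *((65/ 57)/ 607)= -269649640/ 103797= -2597.86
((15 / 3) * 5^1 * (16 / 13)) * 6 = 2400 / 13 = 184.62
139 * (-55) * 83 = -634535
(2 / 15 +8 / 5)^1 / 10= 13 / 75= 0.17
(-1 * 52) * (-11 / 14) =286 / 7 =40.86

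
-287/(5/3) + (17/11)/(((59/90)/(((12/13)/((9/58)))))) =-6672657/42185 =-158.18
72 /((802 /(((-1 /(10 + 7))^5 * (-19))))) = 684 /569362657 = 0.00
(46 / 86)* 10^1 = 230 / 43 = 5.35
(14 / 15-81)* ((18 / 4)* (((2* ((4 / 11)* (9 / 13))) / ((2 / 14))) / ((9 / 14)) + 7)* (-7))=9003897 / 286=31482.16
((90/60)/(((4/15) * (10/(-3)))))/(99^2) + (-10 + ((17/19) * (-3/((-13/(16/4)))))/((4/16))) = -9606679/1434576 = -6.70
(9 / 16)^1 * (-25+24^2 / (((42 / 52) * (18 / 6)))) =119.65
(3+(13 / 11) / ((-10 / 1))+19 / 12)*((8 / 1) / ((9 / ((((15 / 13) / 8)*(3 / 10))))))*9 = 8841 / 5720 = 1.55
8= 8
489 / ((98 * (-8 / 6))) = -3.74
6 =6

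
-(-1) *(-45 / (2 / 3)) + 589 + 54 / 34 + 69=592.09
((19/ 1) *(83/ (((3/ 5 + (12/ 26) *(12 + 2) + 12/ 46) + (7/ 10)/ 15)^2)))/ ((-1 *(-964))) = 793042745625/ 26324968155169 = 0.03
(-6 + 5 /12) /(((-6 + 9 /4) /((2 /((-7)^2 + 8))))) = 134 /2565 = 0.05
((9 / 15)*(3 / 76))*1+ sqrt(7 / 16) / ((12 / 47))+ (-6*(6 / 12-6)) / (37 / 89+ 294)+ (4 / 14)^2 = 106071023 / 487899860+ 47*sqrt(7) / 48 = 2.81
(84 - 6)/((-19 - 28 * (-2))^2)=78/1369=0.06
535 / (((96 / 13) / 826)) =2872415 / 48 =59841.98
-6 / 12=-1 / 2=-0.50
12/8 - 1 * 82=-161/2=-80.50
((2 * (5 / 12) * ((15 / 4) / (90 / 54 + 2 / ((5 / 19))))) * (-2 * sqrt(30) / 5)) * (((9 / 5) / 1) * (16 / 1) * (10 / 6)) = -900 * sqrt(30) / 139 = -35.46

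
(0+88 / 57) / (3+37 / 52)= 4576 / 11001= 0.42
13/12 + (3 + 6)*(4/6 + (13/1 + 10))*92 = 235165/12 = 19597.08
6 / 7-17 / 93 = 439 / 651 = 0.67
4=4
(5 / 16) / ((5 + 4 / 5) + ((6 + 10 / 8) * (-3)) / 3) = -25 / 116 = -0.22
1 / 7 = 0.14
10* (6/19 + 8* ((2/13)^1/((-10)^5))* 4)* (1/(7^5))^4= 69632/1759704444241978950625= 0.00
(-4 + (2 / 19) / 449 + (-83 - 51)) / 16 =-294319 / 34124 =-8.62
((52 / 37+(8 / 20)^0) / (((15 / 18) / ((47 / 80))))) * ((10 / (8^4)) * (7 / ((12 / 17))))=497777 / 12124160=0.04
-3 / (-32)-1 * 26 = -829 / 32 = -25.91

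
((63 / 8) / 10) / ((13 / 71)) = 4473 / 1040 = 4.30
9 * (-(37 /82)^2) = -12321 /6724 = -1.83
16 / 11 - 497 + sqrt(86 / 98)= -5451 / 11 + sqrt(43) / 7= -494.61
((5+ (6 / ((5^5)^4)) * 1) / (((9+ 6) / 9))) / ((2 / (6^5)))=5561828613281319984 / 476837158203125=11664.00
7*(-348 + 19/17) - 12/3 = -41347/17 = -2432.18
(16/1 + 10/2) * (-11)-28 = -259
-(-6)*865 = 5190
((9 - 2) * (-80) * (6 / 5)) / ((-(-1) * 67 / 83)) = -55776 / 67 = -832.48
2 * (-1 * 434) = -868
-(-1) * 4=4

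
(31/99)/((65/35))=217/1287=0.17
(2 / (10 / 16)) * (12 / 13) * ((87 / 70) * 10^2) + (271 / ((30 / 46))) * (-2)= -633286 / 1365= -463.95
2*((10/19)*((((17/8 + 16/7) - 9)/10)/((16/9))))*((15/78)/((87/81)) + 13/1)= -1209699/337792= -3.58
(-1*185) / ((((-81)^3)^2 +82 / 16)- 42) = -1480 / 2259436291553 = -0.00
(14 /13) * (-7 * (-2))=196 /13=15.08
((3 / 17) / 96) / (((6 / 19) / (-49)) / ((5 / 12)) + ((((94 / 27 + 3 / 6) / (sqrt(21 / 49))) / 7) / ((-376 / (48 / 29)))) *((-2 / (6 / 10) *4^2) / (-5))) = -0.03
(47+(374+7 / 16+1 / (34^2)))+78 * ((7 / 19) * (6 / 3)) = 42075297 / 87856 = 478.91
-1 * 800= -800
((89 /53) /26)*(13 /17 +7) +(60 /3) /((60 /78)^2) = 2008867 /58565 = 34.30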